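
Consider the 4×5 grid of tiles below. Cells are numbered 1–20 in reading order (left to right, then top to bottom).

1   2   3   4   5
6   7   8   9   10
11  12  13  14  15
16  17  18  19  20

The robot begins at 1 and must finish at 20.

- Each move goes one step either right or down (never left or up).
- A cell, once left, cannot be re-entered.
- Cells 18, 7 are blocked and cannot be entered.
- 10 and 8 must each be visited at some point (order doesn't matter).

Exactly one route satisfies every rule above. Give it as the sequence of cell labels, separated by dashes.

1 - 2 - 3 - 8 - 9 - 10 - 15 - 20

Moves only go right or down, so the column and row indices never decrease.
Route from 1: 2× right (reaching 3), down to 8, 2× right (reaching 10), 2× down (reaching 20) — 7 moves in all.
Check: all required cells visited.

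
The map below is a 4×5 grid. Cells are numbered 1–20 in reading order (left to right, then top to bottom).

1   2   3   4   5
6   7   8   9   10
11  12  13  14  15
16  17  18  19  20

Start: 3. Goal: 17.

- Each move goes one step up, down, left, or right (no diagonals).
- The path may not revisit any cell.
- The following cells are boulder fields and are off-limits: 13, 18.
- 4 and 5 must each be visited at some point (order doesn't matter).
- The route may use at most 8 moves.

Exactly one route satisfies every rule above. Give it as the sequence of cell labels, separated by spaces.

3 4 5 10 9 8 7 12 17

Any route must reach 4 and 5 and still end at 17 within 8 moves, so the order of the required stops is forced.
Route from 3: 2× right (reaching 5), down to 10, 3× left (reaching 7), 2× down (reaching 17) — 8 moves in all.
Check: all required cells visited; 8 ≤ 8 moves.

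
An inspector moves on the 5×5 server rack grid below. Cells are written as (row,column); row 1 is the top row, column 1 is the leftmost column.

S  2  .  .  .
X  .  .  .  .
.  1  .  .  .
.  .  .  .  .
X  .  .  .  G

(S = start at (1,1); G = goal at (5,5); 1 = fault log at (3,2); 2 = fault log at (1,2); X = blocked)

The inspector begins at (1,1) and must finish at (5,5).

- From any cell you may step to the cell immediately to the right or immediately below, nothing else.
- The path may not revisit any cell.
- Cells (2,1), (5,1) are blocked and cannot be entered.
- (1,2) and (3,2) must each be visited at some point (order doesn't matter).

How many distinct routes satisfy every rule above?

10

A right/down-only route from (1,1) to (5,5) makes exactly 4 down-moves and 4 right-moves in some order.
With no other constraints that would be C(8,4) = 70 routes.
A monotone route can only reach the required cells in the order (1,2), (3,2), so split there and multiply the segment counts (each segment already excludes blocked cells): (1,1)→(1,2): 1; (1,2)→(3,2): 1; (3,2)→(5,5): 10; product = 10.
That gives 10 routes.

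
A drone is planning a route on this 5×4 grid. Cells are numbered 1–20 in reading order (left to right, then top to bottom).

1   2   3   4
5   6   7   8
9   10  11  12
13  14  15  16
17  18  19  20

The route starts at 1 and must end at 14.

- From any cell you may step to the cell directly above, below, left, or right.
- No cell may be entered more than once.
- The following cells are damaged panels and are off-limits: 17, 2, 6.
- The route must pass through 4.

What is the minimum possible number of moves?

12

Any route passes through 4 somewhere between 1 and 14. Summing Manhattan distances along the two legs (1 → 4 → 14) gives a lower bound of 3 + 5 = 8 moves.
That bound ignores the blocked cells. Measuring each leg by the fewest moves that actually steer around them (1→4: 7; 4→14: 5) raises the lower bound to 12.
A route of 12 moves exists: 1 → 5 → 9 → 10 → 11 → 7 → 3 → 4 → 8 → 12 → 16 → 15 → 14.
Since 12 matches that lower bound, it is optimal.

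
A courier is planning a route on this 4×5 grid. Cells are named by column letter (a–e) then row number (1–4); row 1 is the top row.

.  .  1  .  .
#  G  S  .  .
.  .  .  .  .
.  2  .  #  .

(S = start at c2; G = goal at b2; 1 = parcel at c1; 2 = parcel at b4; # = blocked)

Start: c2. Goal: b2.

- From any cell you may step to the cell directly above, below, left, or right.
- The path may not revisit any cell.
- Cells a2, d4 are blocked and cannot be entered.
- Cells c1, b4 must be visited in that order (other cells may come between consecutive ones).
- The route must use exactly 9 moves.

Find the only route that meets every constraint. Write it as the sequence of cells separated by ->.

The waypoints must appear in the order c1, b4, with no cell reused.
Route from c2: up 1 to c1, right 1 to d1, down 2 to d3, left 1 to c3, down 1 to c4, left 1 to b4, up 2 to b2 — 9 moves in all.
Check: order respected (1 at step 1, 2 at step 7); 9 moves as required.

c2 -> c1 -> d1 -> d2 -> d3 -> c3 -> c4 -> b4 -> b3 -> b2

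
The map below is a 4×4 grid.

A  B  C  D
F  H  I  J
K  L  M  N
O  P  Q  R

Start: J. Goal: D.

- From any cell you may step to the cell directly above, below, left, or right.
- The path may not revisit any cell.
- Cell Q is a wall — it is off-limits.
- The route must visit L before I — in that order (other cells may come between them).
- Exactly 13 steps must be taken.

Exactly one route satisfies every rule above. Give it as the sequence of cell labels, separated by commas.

J, N, M, L, P, O, K, F, A, B, H, I, C, D

The waypoints must appear in the order L, I, with no cell reused.
Route from J: down to N, 2× left (reaching L), down to P, left to O, 3× up (reaching A), right to B, down to H, right to I, up to C, right to D — 13 moves in all.
Check: order respected (L at step 3, I at step 11); 13 moves as required.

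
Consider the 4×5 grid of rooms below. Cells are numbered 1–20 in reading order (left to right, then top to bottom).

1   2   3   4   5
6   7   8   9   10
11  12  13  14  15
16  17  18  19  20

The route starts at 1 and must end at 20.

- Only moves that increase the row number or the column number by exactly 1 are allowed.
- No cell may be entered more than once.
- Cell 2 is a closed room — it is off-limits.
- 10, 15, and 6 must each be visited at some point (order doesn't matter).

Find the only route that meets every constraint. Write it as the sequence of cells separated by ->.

1 -> 6 -> 7 -> 8 -> 9 -> 10 -> 15 -> 20

Moves only go right or down, so the column and row indices never decrease.
Route from 1: down 1 to 6, right 4 to 10, down 2 to 20 — 7 moves in all.
Check: all required cells visited.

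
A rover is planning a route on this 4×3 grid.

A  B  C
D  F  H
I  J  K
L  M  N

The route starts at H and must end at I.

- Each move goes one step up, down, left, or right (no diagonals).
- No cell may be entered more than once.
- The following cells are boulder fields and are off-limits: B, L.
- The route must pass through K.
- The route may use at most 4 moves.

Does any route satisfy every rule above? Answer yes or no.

yes

One route that works: H → K → J → I.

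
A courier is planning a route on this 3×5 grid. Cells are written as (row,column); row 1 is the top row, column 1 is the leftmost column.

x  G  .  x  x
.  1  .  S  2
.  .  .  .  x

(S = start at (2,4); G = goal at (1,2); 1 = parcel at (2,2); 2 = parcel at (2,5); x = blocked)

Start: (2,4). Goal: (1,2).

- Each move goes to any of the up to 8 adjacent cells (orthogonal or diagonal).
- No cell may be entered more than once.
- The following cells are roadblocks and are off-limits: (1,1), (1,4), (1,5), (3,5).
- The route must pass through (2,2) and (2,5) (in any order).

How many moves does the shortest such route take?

Any route passes through (2,2) and (2,5) in some order between (2,4) and (1,2). Summing Chebyshev distances along each leg and taking the cheapest ordering ((2,4) → (2,5) → (2,2) → (1,2)) gives a lower bound of 1 + 3 + 1 = 5 moves.
A route of 5 moves achieves this: (2,4) → (2,5) → (3,4) → (2,3) → (2,2) → (1,2).
Since 5 matches the lower bound, it is optimal.

5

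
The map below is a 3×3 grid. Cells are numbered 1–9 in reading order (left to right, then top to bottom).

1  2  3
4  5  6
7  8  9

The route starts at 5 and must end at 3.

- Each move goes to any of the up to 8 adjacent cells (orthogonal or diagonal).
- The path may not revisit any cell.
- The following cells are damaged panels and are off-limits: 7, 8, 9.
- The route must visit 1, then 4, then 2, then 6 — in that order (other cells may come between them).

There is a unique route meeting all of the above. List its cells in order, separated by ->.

The waypoints must appear in the order 1, 4, 2, 6, with no cell reused.
Route from 5: up-left 1 to 1, down 1 to 4, up-right 1 to 2, down-right 1 to 6, up 1 to 3 — 5 moves in all.
Check: order respected (1 at step 1, 4 at step 2, 2 at step 3, 6 at step 4).

5 -> 1 -> 4 -> 2 -> 6 -> 3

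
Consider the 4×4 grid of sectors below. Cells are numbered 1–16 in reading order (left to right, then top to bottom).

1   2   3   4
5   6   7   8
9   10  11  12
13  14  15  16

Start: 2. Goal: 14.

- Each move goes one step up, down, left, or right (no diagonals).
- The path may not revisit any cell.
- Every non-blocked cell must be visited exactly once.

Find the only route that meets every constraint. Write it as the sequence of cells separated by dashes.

2 - 1 - 5 - 6 - 7 - 3 - 4 - 8 - 12 - 16 - 15 - 11 - 10 - 9 - 13 - 14

Need to visit all 16 open cells exactly once, starting at 2 and ending at 14.
Cell 4 has only two open neighbours (8 and 3), so the path must pass straight through it: one of those is the cell it's entered from and the other is where it exits.
Route from 2: left to 1, down to 5, 2× right (reaching 7), up to 3, right to 4, 3× down (reaching 16), left to 15, up to 11, 2× left (reaching 9), down to 13, right to 14 — 15 moves in all.
Check: all 16 open cells covered.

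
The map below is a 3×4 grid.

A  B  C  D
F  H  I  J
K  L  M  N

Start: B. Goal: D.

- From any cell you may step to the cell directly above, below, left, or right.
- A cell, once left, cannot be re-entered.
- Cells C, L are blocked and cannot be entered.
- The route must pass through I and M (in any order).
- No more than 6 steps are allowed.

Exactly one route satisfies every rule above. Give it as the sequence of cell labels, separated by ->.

B -> H -> I -> M -> N -> J -> D

The budget equals the shortest possible length, so every move has to be on a shortest route through the required cells.
Route from B: down to H, right to I, down to M, right to N, 2× up (reaching D) — 6 moves in all.
Check: all required cells visited; 6 ≤ 6 moves.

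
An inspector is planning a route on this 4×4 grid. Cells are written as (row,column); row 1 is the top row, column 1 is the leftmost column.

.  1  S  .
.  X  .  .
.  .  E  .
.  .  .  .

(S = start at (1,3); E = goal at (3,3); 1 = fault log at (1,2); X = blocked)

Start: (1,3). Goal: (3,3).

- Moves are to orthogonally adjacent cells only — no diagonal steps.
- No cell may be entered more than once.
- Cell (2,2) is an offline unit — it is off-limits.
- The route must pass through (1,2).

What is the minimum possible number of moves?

Any route passes through (1,2) somewhere between (1,3) and (3,3). Summing Manhattan distances along the two legs ((1,3) → (1,2) → (3,3)) gives a lower bound of 1 + 3 = 4 moves.
The shortest route satisfying every rule uses 6 moves: (1,3) → (1,2) → (1,1) → (2,1) → (3,1) → (3,2) → (3,3).
The bound of 4 isn't tight here; checking systematically, no route of length 4 through 5 satisfies every constraint, so 6 is the minimum.

6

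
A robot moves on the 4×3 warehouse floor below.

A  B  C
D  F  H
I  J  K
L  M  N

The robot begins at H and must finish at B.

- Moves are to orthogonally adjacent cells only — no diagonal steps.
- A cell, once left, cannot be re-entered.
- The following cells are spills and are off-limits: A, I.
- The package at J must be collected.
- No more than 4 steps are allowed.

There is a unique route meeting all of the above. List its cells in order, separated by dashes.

The budget equals the shortest possible length, so every move has to be on a shortest route through the required cells.
Route from H: down 1 to K, left 1 to J, up 2 to B — 4 moves in all.
Check: all required cells visited; 4 ≤ 4 moves.

H - K - J - F - B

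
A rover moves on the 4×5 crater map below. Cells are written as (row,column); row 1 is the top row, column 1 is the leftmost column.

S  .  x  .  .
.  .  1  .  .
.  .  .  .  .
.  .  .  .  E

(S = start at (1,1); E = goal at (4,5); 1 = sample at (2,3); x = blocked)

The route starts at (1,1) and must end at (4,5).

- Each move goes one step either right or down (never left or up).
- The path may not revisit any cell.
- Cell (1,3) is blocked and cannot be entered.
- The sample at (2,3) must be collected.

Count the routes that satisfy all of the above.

12

A right/down-only route from (1,1) to (4,5) makes exactly 3 down-moves and 4 right-moves in some order.
With no other constraints that would be C(7,3) = 35 routes.
Split at (2,3) and multiply the segment counts (each segment already excludes blocked cells): (1,1)→(2,3): 2; (2,3)→(4,5): 6; product = 12.
That gives 12 routes.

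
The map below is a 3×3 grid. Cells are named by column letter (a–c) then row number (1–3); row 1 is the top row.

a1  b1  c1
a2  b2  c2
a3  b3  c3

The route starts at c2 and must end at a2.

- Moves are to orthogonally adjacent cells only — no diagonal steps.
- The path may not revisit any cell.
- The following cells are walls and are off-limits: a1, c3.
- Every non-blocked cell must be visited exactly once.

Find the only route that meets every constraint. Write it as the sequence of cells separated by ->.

c2 -> c1 -> b1 -> b2 -> b3 -> a3 -> a2

Need to visit all 7 open cells exactly once, starting at c2 and ending at a2.
Cell b1 has only two open neighbours (b2 and c1), so the path must pass straight through it: one of those is the cell it's entered from and the other is where it exits.
Route from c2: up to c1, left to b1, 2× down (reaching b3), left to a3, up to a2 — 6 moves in all.
Check: all 7 open cells covered.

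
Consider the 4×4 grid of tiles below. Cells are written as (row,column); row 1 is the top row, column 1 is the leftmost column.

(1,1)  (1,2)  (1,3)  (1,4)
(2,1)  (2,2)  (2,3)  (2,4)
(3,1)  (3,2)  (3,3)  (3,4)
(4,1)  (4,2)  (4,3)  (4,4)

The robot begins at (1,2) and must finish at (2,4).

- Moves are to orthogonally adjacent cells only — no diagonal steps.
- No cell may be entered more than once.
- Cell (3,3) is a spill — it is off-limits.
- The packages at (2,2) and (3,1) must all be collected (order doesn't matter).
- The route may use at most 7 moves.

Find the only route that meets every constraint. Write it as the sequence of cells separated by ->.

Any route must reach (2,2) and (3,1) and still end at (2,4) within 7 moves, so the order of the required stops is forced.
Route from (1,2): left to (1,1), 2× down (reaching (3,1)), right to (3,2), up to (2,2), 2× right (reaching (2,4)) — 7 moves in all.
Check: all required cells visited; 7 ≤ 7 moves.

(1,2) -> (1,1) -> (2,1) -> (3,1) -> (3,2) -> (2,2) -> (2,3) -> (2,4)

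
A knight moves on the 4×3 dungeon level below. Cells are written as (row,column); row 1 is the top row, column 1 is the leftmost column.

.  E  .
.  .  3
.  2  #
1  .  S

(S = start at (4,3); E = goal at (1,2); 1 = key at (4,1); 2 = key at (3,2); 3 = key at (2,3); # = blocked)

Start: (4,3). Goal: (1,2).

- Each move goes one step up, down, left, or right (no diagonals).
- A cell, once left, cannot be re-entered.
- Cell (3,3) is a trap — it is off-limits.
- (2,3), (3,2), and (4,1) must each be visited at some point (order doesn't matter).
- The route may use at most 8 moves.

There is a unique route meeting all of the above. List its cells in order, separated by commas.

The budget equals the shortest possible length, so every move has to be on a shortest route through the required cells.
Route from (4,3): 2× left (reaching (4,1)), up to (3,1), right to (3,2), up to (2,2), right to (2,3), up to (1,3), left to (1,2) — 8 moves in all.
Check: all required cells visited; 8 ≤ 8 moves.

(4,3), (4,2), (4,1), (3,1), (3,2), (2,2), (2,3), (1,3), (1,2)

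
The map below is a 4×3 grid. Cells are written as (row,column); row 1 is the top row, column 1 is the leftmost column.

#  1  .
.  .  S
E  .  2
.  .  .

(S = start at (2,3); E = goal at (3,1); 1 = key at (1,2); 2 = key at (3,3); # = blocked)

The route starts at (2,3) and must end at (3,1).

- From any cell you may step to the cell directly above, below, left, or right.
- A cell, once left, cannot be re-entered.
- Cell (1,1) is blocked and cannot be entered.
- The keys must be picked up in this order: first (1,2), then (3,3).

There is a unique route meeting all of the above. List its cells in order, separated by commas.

(2,3), (1,3), (1,2), (2,2), (3,2), (3,3), (4,3), (4,2), (4,1), (3,1)

The waypoints must appear in the order (1,2), (3,3), with no cell reused.
Route from (2,3): up to (1,3), left to (1,2), 2× down (reaching (3,2)), right to (3,3), down to (4,3), 2× left (reaching (4,1)), up to (3,1) — 9 moves in all.
Check: order respected (1 at step 2, 2 at step 5).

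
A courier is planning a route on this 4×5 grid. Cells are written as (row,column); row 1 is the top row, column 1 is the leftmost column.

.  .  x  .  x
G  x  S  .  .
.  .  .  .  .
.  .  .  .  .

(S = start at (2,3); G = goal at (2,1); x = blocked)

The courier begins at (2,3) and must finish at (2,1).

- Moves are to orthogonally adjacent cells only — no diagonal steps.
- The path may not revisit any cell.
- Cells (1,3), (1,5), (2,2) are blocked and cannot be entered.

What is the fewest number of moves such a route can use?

The Manhattan distance from (2,3) to (2,1) is |2−2| + |3−1| = 2, so at least 2 moves are needed.
That bound ignores the blocked cells. Measuring each leg by the fewest moves that actually steer around them ((2,3)→(2,1): 4) raises the lower bound to 4.
A route of 4 moves exists: (2,3) → (3,3) → (3,2) → (3,1) → (2,1).
Since 4 matches that lower bound, it is optimal.

4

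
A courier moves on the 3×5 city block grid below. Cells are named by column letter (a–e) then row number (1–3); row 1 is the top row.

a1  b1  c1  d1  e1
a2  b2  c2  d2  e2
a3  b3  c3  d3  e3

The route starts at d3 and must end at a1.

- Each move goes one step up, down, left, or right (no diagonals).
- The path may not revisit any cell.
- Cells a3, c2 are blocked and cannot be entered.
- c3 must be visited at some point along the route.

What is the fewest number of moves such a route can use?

5

Any route passes through c3 somewhere between d3 and a1. Summing Manhattan distances along the two legs (d3 → c3 → a1) gives a lower bound of 1 + 4 = 5 moves.
A route of 5 moves achieves this: d3 → c3 → b3 → b2 → b1 → a1.
Since 5 matches the lower bound, it is optimal.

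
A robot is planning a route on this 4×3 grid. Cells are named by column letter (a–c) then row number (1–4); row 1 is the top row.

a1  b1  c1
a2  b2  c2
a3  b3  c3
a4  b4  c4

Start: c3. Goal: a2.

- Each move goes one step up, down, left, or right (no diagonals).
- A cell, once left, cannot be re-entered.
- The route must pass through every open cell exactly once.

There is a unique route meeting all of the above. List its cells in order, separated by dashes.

Need to visit all 12 open cells exactly once, starting at c3 and ending at a2.
Cell c1 has only two open neighbours (c2 and b1), so the path must pass straight through it: one of those is the cell it's entered from and the other is where it exits.
Route from c3: down to c4, 2× left (reaching a4), up to a3, right to b3, up to b2, right to c2, up to c1, 2× left (reaching a1), down to a2 — 11 moves in all.
Check: all 12 open cells covered.

c3 - c4 - b4 - a4 - a3 - b3 - b2 - c2 - c1 - b1 - a1 - a2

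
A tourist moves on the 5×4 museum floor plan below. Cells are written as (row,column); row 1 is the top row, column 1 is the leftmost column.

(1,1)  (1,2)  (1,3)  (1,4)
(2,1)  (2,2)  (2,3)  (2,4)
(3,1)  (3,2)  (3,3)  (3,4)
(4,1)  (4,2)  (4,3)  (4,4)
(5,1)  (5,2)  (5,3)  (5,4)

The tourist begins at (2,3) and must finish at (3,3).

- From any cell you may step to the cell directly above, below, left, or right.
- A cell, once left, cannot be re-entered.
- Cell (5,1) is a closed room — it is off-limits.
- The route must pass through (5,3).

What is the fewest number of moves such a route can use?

Any route passes through (5,3) somewhere between (2,3) and (3,3). Summing Manhattan distances along the two legs ((2,3) → (5,3) → (3,3)) gives a lower bound of 3 + 2 = 5 moves.
The shortest route satisfying every rule uses 7 moves: (2,3) → (2,2) → (3,2) → (4,2) → (5,2) → (5,3) → (4,3) → (3,3).
The no-revisit rule (legs can't share cells) pushes the minimum above the 5-move bound; an exhaustive check rules out every length from 5 to 6, leaving 7 as the minimum.

7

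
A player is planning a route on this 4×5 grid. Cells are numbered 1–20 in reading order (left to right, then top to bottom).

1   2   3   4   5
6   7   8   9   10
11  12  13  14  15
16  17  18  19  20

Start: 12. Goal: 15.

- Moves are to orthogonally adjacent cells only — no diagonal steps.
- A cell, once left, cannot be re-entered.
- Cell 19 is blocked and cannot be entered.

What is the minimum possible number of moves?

3

The Manhattan distance from 12 to 15 is |3−3| + |2−5| = 3, so at least 3 moves are needed.
A route of 3 moves achieves this: 12 → 13 → 14 → 15.
Since 3 matches the lower bound, it is optimal.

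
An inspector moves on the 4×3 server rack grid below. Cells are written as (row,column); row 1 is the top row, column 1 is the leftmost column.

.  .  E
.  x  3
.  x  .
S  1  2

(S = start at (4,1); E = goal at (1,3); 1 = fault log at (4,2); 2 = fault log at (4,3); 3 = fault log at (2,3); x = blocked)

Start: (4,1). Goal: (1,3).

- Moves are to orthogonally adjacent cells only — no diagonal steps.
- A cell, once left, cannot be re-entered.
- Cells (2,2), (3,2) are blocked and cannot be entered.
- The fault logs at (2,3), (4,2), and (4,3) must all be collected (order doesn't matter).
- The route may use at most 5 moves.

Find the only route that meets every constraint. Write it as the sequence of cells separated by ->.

The 5-move cap with required stops at (2,3), (4,2), (4,3) leaves no slack for detours.
Route from (4,1): right 2 to (4,3), up 3 to (1,3) — 5 moves in all.
Check: all required cells visited; 5 ≤ 5 moves.

(4,1) -> (4,2) -> (4,3) -> (3,3) -> (2,3) -> (1,3)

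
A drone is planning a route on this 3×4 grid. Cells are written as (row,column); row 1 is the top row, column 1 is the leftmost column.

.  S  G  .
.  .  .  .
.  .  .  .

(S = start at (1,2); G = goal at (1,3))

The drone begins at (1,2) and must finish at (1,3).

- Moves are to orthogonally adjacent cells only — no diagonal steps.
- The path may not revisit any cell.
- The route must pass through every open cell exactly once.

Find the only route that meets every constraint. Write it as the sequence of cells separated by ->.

Need to visit all 12 open cells exactly once, starting at (1,2) and ending at (1,3).
Cell (3,4) has only two open neighbours ((2,4) and (3,3)), so the path must pass straight through it: one of those is the cell it's entered from and the other is where it exits.
Route from (1,2): left 1 to (1,1), down 2 to (3,1), right 1 to (3,2), up 1 to (2,2), right 1 to (2,3), down 1 to (3,3), right 1 to (3,4), up 2 to (1,4), left 1 to (1,3) — 11 moves in all.
Check: all 12 open cells covered.

(1,2) -> (1,1) -> (2,1) -> (3,1) -> (3,2) -> (2,2) -> (2,3) -> (3,3) -> (3,4) -> (2,4) -> (1,4) -> (1,3)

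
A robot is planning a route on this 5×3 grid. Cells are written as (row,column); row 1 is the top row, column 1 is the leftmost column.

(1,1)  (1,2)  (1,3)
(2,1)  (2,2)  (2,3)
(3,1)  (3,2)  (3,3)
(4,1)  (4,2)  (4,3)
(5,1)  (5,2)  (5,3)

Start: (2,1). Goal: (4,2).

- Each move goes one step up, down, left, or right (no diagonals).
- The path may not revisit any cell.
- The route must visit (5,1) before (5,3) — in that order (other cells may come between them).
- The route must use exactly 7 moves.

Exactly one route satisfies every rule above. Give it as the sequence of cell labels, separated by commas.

(2,1), (3,1), (4,1), (5,1), (5,2), (5,3), (4,3), (4,2)

The waypoints must appear in the order (5,1), (5,3), with no cell reused.
Route from (2,1): 3× down (reaching (5,1)), 2× right (reaching (5,3)), up to (4,3), left to (4,2) — 7 moves in all.
Check: order respected ((5,1) at step 3, (5,3) at step 5); 7 moves as required.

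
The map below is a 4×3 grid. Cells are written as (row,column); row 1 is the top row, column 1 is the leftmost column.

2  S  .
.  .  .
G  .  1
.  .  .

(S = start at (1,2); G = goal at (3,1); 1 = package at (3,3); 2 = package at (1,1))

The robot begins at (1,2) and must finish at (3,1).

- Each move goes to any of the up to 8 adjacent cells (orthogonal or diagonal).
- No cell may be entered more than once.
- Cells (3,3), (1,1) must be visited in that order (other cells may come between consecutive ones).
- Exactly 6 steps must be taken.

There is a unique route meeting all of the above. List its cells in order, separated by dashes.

(1,2) - (2,3) - (3,3) - (2,2) - (1,1) - (2,1) - (3,1)

The waypoints must appear in the order (3,3), (1,1), with no cell reused.
Route from (1,2): down-right to (2,3), down to (3,3), 2× up-left (reaching (1,1)), 2× down (reaching (3,1)) — 6 moves in all.
Check: order respected (1 at step 2, 2 at step 4); 6 moves as required.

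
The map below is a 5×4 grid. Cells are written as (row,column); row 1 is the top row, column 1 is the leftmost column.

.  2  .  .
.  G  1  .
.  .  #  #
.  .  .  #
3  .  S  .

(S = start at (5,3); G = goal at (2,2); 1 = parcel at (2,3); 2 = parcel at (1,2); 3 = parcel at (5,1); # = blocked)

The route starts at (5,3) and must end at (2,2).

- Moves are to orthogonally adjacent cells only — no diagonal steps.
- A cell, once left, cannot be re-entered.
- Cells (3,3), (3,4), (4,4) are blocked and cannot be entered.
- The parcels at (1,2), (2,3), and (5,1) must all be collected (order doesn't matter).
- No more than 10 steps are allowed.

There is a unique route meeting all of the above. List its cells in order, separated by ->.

(5,3) -> (5,2) -> (5,1) -> (4,1) -> (3,1) -> (2,1) -> (1,1) -> (1,2) -> (1,3) -> (2,3) -> (2,2)

Any route must reach (1,2), (2,3), and (5,1) and still end at (2,2) within 10 moves, so the order of the required stops is forced.
Route from (5,3): left 2 to (5,1), up 4 to (1,1), right 2 to (1,3), down 1 to (2,3), left 1 to (2,2) — 10 moves in all.
Check: all required cells visited; 10 ≤ 10 moves.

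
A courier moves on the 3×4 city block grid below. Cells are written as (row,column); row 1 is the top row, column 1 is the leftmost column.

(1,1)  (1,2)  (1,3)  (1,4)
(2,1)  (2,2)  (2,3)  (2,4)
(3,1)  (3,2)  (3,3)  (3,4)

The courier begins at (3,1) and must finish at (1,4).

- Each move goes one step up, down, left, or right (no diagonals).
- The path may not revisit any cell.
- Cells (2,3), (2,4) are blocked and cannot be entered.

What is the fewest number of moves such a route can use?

5

The Manhattan distance from (3,1) to (1,4) is |3−1| + |1−4| = 5, so at least 5 moves are needed.
A route of 5 moves achieves this: (3,1) → (2,1) → (1,1) → (1,2) → (1,3) → (1,4).
Since 5 matches the lower bound, it is optimal.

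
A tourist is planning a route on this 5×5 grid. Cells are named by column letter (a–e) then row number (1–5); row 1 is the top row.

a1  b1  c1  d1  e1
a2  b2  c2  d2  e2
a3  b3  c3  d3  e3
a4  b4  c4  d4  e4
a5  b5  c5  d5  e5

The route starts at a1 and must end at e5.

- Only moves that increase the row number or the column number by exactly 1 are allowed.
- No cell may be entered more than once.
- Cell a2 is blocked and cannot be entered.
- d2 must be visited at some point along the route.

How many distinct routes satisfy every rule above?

A right/down-only route from a1 to e5 makes exactly 4 down-moves and 4 right-moves in some order.
With no other constraints that would be C(8,4) = 70 routes.
Split at d2 and multiply the segment counts (each segment already excludes blocked cells): a1→d2: 3; d2→e5: 4; product = 12.
That gives 12 routes.

12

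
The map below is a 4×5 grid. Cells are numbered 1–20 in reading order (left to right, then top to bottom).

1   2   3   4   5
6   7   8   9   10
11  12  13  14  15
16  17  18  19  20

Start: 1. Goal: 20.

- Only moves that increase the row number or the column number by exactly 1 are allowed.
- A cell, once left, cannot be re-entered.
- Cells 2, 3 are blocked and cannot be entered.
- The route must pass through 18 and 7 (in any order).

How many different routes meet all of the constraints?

A right/down-only route from 1 to 20 makes exactly 3 down-moves and 4 right-moves in some order.
With no other constraints that would be C(7,3) = 35 routes.
A monotone route can only reach the required cells in the order 7, 18, so split there and multiply the segment counts (each segment already excludes blocked cells): 1→7: 1; 7→18: 3; 18→20: 1; product = 3.
That gives 3 routes.

3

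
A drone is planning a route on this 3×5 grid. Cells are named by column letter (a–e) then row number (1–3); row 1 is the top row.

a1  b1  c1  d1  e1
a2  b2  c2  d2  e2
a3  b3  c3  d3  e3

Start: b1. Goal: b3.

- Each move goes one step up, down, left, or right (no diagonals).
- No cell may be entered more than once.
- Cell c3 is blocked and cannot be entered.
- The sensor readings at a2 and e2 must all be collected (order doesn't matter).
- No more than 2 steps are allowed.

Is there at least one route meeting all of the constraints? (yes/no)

Even ignoring the no-revisit rule, getting from b1 to b3, taking the cheapest ordering b1 → a2 → e2 → b3 needs at least 2 + 4 + 4 = 10 moves (Manhattan distance per leg), which exceeds the 2-move limit.

no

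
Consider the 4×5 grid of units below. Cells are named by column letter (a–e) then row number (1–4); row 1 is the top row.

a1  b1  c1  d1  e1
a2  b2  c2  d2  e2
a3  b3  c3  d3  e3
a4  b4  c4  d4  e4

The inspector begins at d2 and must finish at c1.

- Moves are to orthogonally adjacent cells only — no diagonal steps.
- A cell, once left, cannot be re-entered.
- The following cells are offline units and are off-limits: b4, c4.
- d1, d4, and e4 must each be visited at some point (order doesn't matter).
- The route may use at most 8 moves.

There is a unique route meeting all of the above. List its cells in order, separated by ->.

The 8-move cap with required stops at d1, d4, e4 leaves no slack for detours.
Route from d2: 2× down (reaching d4), right to e4, 3× up (reaching e1), 2× left (reaching c1) — 8 moves in all.
Check: all required cells visited; 8 ≤ 8 moves.

d2 -> d3 -> d4 -> e4 -> e3 -> e2 -> e1 -> d1 -> c1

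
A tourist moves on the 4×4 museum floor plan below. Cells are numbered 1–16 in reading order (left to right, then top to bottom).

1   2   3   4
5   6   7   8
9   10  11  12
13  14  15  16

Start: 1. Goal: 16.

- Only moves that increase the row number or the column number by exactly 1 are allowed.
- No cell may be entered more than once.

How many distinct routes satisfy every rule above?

A right/down-only route from 1 to 16 makes exactly 3 down-moves and 3 right-moves in some order.
With no other constraints that would be C(6,3) = 20 routes.
That gives 20 routes.

20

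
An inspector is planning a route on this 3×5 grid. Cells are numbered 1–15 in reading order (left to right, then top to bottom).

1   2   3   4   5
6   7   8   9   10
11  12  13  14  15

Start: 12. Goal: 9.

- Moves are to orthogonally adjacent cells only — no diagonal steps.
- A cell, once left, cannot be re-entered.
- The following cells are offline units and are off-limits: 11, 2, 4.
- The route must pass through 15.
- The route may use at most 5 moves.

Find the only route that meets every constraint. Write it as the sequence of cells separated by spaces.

12 13 14 15 10 9

Any route must reach 15 and still end at 9 within 5 moves, so the order of the required stops is forced.
Route from 12: right 3 to 15, up 1 to 10, left 1 to 9 — 5 moves in all.
Check: all required cells visited; 5 ≤ 5 moves.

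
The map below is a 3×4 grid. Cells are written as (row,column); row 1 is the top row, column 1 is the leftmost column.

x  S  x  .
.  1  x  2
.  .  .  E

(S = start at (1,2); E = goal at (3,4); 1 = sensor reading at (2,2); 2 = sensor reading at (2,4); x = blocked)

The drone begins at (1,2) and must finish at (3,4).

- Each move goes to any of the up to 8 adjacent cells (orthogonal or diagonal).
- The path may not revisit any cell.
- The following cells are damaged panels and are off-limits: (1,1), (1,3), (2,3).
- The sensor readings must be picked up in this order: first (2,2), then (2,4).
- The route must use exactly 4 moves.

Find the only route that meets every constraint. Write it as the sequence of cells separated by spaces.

The waypoints must appear in the order (2,2), (2,4), with no cell reused.
Route from (1,2): down 1 to (2,2), down-right 1 to (3,3), up-right 1 to (2,4), down 1 to (3,4) — 4 moves in all.
Check: order respected (1 at step 1, 2 at step 3); 4 moves as required.

(1,2) (2,2) (3,3) (2,4) (3,4)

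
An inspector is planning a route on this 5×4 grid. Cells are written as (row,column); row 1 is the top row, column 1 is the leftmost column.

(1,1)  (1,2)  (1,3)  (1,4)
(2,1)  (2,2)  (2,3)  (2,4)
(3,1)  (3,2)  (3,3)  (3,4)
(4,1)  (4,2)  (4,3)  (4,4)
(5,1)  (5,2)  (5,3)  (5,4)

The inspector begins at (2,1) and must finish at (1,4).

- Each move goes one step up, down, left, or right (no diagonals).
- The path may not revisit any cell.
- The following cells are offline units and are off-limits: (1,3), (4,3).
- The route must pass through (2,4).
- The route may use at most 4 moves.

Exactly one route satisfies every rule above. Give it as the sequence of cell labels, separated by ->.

The 4-move cap with required stops at (2,4) leaves no slack for detours.
Route from (2,1): 3× right (reaching (2,4)), up to (1,4) — 4 moves in all.
Check: all required cells visited; 4 ≤ 4 moves.

(2,1) -> (2,2) -> (2,3) -> (2,4) -> (1,4)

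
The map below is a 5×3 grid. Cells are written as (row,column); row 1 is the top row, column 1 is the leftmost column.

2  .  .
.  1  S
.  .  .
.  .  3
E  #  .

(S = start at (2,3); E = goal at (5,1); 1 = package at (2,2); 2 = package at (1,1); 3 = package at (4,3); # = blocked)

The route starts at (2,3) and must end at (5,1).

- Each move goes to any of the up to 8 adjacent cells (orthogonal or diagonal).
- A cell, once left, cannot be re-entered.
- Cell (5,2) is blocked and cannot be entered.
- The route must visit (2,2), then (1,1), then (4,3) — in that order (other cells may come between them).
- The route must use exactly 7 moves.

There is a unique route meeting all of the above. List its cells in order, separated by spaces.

The waypoints must appear in the order (2,2), (1,1), (4,3), with no cell reused.
Route from (2,3): left to (2,2), up-left to (1,1), down to (2,1), 2× down-right (reaching (4,3)), left to (4,2), down-left to (5,1) — 7 moves in all.
Check: order respected (1 at step 1, 2 at step 2, 3 at step 5); 7 moves as required.

(2,3) (2,2) (1,1) (2,1) (3,2) (4,3) (4,2) (5,1)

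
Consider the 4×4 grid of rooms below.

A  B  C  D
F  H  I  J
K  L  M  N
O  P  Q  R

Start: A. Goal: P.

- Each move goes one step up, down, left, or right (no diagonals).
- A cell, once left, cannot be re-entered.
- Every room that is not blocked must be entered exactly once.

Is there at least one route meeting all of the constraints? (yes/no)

no

Colour the cells like a checkerboard: each orthogonal step flips colour, so a Hamiltonian route alternates colours. Here there are 8 cells of one colour and 8 of the other, with start on the same colour as the goal — the counts and endpoints can't be arranged into an alternating sequence of length 16, so no Hamiltonian route exists.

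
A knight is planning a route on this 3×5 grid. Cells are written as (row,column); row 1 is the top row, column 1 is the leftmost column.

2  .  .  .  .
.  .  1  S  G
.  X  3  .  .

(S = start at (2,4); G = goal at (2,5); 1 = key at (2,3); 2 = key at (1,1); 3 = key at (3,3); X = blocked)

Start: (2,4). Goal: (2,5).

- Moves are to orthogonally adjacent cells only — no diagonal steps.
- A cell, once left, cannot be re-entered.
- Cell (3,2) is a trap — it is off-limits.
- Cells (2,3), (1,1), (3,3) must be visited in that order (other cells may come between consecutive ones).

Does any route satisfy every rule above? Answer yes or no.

Ignoring the required order, 2 revisit-free routes from (2,4) to (2,5) pass through all of (2,3), (1,1), and (3,3); the waypoint orders that occur are (1,1) → (2,3) → (3,3) (1); (3,3) → (2,3) → (1,1) (1) — never (2,3) → (1,1) → (3,3).

no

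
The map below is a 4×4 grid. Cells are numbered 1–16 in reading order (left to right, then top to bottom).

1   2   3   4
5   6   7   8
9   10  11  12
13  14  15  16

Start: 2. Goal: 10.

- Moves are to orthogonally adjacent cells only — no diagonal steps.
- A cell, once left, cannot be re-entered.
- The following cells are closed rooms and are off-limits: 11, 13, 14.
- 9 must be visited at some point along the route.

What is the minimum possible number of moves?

4

Any route passes through 9 somewhere between 2 and 10. Summing Manhattan distances along the two legs (2 → 9 → 10) gives a lower bound of 3 + 1 = 4 moves.
A route of 4 moves achieves this: 2 → 6 → 5 → 9 → 10.
Since 4 matches the lower bound, it is optimal.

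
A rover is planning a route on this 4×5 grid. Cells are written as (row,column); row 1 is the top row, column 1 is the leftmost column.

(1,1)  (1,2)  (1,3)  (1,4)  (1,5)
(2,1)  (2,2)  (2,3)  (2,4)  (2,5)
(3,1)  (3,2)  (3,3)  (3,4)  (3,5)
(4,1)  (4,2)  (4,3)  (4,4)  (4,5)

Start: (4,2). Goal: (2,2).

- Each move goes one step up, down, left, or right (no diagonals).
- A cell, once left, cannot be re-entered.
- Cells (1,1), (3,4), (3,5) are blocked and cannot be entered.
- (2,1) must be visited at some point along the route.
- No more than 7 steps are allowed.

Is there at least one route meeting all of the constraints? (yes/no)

One route that works: (4,2) → (3,2) → (3,1) → (2,1) → (2,2).

yes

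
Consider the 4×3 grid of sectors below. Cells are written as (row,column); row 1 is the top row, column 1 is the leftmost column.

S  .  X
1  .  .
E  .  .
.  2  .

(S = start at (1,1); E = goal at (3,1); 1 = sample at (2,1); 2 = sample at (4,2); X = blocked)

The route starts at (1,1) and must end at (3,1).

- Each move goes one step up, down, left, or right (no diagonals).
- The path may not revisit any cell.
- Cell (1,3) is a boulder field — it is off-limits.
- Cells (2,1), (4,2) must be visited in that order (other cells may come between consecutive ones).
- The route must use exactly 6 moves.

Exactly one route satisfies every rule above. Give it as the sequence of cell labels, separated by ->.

(1,1) -> (2,1) -> (2,2) -> (3,2) -> (4,2) -> (4,1) -> (3,1)

The waypoints must appear in the order (2,1), (4,2), with no cell reused.
Route from (1,1): down to (2,1), right to (2,2), 2× down (reaching (4,2)), left to (4,1), up to (3,1) — 6 moves in all.
Check: order respected (1 at step 1, 2 at step 4); 6 moves as required.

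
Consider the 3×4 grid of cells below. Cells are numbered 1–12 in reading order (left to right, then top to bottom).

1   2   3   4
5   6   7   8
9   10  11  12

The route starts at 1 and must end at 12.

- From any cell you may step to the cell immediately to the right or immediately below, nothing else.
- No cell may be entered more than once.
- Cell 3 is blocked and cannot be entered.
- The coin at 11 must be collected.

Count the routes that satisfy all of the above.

A right/down-only route from 1 to 12 makes exactly 2 down-moves and 3 right-moves in some order.
With no other constraints that would be C(5,2) = 10 routes.
Split at 11 and multiply the segment counts (each segment already excludes blocked cells): 1→11: 5; 11→12: 1; product = 5.
That gives 5 routes.

5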